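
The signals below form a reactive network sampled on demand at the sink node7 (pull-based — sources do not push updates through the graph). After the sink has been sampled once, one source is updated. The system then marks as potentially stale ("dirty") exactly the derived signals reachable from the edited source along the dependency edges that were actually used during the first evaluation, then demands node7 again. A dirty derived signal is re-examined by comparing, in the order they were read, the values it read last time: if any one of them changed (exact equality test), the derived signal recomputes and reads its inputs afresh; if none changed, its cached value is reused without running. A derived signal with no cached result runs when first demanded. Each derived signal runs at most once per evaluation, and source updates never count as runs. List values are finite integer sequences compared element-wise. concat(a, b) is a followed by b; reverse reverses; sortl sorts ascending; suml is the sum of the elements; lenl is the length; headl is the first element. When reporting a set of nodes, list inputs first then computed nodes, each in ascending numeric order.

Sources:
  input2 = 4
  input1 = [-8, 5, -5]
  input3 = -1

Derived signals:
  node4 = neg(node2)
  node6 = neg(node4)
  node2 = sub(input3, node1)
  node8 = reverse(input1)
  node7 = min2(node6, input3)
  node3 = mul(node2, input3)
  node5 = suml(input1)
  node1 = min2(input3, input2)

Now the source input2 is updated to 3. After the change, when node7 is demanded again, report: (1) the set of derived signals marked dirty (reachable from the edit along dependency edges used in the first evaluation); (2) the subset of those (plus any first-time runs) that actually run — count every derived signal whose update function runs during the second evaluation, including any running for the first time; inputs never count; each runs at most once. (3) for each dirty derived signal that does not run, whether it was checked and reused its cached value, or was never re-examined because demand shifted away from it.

Initial pass — values computed on the first demand:
  node1 = min2(-1, 4) = -1
  node2 = sub(-1, -1) = 0
  node4 = neg(0) = 0
  node6 = neg(0) = 0
  node7 = min2(0, -1) = -1

Second demand — change propagation:
  node1: re-runs because input2 4->3; new result -1 (unchanged).
  node2: re-examined; everything it read last time is the same (input3 unchanged, node1 unchanged) — cache 0 kept, no run.
  node4: re-examined; everything it read last time is the same (node2 unchanged) — cache 0 kept, no run.
  node6: re-examined; everything it read last time is the same (node4 unchanged) — cache 0 kept, no run.
  node7: re-examined; everything it read last time is the same (node6 unchanged, input3 unchanged) — cache -1 kept, no run.

The important point: node1 recomputes to an identical value, and the output ends up unchanged.

Dirty set: node1, node2, node4, node6, node7.
Run set: node1 (1 run).
Re-examined without running (cache reused): node2, node4, node6, node7.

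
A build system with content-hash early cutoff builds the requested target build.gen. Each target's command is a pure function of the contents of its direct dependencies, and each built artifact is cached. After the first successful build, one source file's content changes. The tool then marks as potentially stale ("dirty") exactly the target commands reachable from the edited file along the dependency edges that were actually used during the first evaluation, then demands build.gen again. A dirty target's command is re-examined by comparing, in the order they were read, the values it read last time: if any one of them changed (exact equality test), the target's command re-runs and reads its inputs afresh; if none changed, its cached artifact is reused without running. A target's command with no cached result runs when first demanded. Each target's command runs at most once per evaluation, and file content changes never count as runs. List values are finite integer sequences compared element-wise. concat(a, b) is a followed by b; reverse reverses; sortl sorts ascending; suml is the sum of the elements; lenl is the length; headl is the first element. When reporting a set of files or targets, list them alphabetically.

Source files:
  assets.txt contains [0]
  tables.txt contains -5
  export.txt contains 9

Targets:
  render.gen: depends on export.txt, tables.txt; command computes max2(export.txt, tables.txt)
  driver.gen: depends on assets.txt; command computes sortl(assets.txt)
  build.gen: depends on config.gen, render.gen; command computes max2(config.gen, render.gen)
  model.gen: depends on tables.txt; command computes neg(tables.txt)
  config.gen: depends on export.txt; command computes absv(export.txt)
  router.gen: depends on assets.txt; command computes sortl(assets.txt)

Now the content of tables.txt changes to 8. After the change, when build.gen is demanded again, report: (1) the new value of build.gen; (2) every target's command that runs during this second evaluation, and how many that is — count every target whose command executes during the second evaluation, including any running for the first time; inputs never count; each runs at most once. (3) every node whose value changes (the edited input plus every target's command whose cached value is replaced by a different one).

First evaluation (everything demanded from the output):
  config.gen = absv(9) = 9
  render.gen = max2(9, -5) = 9
  build.gen = max2(9, 9) = 9

Propagation after the edit:
  render.gen: runs — tables.txt -5->8; result 9 (same value as before).
  build.gen: checked — values it read are unchanged (config.gen unchanged, render.gen unchanged); reused cached 9 without running.

Key observation: the change is absorbed at render.gen — it re-runs but produces the same value, and the output's value is unchanged.

New value of build.gen: 9.
Target commands that run: render.gen — 1 in total.
Values that change: tables.txt.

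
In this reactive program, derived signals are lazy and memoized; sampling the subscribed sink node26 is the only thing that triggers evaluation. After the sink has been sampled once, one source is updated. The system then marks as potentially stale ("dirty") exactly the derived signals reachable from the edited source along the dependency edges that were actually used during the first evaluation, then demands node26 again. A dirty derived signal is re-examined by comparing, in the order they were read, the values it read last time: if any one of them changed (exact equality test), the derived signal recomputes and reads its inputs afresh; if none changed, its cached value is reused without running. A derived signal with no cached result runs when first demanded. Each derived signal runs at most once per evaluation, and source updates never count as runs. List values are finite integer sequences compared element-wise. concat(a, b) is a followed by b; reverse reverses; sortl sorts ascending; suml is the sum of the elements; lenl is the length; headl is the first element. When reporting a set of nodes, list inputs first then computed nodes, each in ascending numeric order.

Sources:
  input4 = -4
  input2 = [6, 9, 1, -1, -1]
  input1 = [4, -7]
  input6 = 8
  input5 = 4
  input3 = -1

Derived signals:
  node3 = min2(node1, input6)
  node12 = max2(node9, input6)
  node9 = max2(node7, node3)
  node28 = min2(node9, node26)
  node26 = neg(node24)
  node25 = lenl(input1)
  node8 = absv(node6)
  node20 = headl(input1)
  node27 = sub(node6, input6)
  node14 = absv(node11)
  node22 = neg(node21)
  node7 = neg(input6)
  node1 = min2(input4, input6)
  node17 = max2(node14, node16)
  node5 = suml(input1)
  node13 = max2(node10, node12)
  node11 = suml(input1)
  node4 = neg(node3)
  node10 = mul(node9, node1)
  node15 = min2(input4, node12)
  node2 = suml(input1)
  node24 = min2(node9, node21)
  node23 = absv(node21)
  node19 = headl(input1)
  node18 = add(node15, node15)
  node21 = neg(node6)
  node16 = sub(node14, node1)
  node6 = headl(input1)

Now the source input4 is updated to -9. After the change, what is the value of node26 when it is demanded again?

Demanding node26 again yields 8.

First demand of the output computes:
  node1 = min2(-4, 8) = -4
  node3 = min2(-4, 8) = -4
  node6 = headl([4, -7]) = 4
  node7 = neg(8) = -8
  node9 = max2(-8, -4) = -4
  node21 = neg(4) = -4
  node24 = min2(-4, -4) = -4
  node26 = neg(-4) = 4

After the edit, cleaning proceeds:
  node1: a read changed (input4 -4->-9) — executes, giving -9.
  node3: a read changed (node1 -4->-9) — executes, giving -9.
  node9: a read changed (node3 -4->-9) — executes, giving -8.
  node24: a read changed (node9 -4->-8) — executes, giving -8.
  node26: a read changed (node24 -4->-8) — executes, giving 8.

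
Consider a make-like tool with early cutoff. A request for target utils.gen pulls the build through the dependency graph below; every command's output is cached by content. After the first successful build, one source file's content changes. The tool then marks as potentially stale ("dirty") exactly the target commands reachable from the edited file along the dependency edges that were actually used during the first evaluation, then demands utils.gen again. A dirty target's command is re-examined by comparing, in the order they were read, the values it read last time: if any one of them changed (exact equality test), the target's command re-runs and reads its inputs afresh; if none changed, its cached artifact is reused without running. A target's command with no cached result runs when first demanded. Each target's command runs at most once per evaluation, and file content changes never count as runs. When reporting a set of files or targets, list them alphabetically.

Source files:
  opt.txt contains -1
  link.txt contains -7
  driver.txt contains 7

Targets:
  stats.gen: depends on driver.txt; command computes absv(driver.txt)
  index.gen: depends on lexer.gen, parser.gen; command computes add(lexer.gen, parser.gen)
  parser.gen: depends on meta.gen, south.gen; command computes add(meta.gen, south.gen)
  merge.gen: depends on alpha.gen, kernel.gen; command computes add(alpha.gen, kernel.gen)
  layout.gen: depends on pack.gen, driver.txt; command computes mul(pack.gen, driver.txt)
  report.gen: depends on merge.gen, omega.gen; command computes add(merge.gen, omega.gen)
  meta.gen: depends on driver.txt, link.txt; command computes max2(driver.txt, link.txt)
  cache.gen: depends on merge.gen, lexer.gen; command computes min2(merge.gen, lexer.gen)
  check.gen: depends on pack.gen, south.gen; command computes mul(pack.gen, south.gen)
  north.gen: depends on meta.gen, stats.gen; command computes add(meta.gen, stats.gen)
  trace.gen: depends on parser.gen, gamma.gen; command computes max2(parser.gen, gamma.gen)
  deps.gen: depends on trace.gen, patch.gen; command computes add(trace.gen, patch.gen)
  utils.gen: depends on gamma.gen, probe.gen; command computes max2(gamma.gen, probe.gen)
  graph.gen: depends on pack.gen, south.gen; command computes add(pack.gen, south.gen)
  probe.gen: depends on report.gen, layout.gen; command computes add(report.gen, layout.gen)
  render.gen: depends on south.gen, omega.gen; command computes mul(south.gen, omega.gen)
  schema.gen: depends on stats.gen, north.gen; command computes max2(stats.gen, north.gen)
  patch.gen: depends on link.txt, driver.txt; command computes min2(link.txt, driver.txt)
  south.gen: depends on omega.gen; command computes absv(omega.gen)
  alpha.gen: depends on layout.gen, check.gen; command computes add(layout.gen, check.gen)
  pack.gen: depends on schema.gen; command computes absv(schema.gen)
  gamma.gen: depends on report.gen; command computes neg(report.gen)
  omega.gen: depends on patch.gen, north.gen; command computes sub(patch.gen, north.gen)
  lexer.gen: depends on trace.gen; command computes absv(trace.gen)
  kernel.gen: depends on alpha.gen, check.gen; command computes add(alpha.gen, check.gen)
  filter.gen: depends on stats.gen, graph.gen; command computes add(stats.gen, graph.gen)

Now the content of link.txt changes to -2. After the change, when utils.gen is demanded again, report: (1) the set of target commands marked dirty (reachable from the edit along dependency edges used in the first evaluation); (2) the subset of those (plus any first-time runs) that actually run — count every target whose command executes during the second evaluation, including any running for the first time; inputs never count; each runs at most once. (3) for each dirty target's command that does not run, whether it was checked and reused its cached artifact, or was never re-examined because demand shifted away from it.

First demand of the output computes:
  meta.gen = max2(7, -7) = 7
  patch.gen = min2(-7, 7) = -7
  stats.gen = absv(7) = 7
  north.gen = add(7, 7) = 14
  omega.gen = sub(-7, 14) = -21
  schema.gen = max2(7, 14) = 14
  pack.gen = absv(14) = 14
  layout.gen = mul(14, 7) = 98
  south.gen = absv(-21) = 21
  check.gen = mul(14, 21) = 294
  alpha.gen = add(98, 294) = 392
  kernel.gen = add(392, 294) = 686
  merge.gen = add(392, 686) = 1078
  report.gen = add(1078, -21) = 1057
  gamma.gen = neg(1057) = -1057
  probe.gen = add(1057, 98) = 1155
  utils.gen = max2(-1057, 1155) = 1155

After the edit, cleaning proceeds:
  meta.gen: a read changed (link.txt -7->-2) — executes, giving 7 — identical to its old value.
  north.gen: dirty, but its reads are unchanged (meta.gen unchanged, stats.gen unchanged); cached 14 stands.
  patch.gen: a read changed (link.txt -7->-2) — executes, giving -2.
  omega.gen: a read changed (patch.gen -7->-2) — executes, giving -16.
  schema.gen: dirty, but its reads are unchanged (stats.gen unchanged, north.gen unchanged); cached 14 stands.
  pack.gen: dirty, but its reads are unchanged (schema.gen unchanged); cached 14 stands.
  layout.gen: dirty, but its reads are unchanged (pack.gen unchanged, driver.txt unchanged); cached 98 stands.
  south.gen: a read changed (omega.gen -21->-16) — executes, giving 16.
  check.gen: a read changed (south.gen 21->16) — executes, giving 224.
  alpha.gen: a read changed (check.gen 294->224) — executes, giving 322.
  kernel.gen: a read changed (alpha.gen 392->322; check.gen 294->224) — executes, giving 546.
  merge.gen: a read changed (alpha.gen 392->322; kernel.gen 686->546) — executes, giving 868.
  report.gen: a read changed (merge.gen 1078->868; omega.gen -21->-16) — executes, giving 852.
  gamma.gen: a read changed (report.gen 1057->852) — executes, giving -852.
  probe.gen: a read changed (report.gen 1057->852) — executes, giving 950.
  utils.gen: a read changed (gamma.gen -1057->-852; probe.gen 1155->950) — executes, giving 950.

Note where the cutoff bites: north.gen is checked, finds nothing changed, and keeps its cache.

The edit dirties: alpha.gen, check.gen, gamma.gen, kernel.gen, layout.gen, merge.gen, meta.gen, north.gen, omega.gen, pack.gen, patch.gen, probe.gen, report.gen, schema.gen, south.gen, utils.gen.
12 target commands run: alpha.gen, check.gen, gamma.gen, kernel.gen, merge.gen, meta.gen, omega.gen, patch.gen, probe.gen, report.gen, south.gen, utils.gen.
Cache hits after checking: layout.gen, north.gen, pack.gen, schema.gen.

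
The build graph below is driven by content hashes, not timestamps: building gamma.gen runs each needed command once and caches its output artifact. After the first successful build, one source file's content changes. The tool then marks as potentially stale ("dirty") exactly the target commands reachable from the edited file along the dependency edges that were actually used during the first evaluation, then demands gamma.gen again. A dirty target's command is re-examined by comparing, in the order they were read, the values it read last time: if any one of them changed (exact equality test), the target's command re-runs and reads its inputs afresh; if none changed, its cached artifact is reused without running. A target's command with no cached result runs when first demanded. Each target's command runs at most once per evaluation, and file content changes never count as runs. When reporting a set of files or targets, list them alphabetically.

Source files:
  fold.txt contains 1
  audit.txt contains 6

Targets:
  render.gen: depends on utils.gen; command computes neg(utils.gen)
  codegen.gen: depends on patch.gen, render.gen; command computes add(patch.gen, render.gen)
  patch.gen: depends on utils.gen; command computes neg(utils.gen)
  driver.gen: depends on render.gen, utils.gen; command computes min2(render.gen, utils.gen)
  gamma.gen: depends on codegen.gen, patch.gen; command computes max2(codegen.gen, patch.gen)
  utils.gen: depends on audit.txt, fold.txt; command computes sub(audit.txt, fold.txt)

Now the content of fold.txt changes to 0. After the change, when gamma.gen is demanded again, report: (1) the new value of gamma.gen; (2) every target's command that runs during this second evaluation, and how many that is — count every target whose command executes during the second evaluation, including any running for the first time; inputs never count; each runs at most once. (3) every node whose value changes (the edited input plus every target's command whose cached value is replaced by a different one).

gamma.gen now evaluates to -6.
Run set: codegen.gen, gamma.gen, patch.gen, render.gen, utils.gen (5 run).
Changed values: codegen.gen, fold.txt, gamma.gen, patch.gen, render.gen, utils.gen.

Initial pass — values computed on the first demand:
  utils.gen = sub(6, 1) = 5
  patch.gen = neg(5) = -5
  render.gen = neg(5) = -5
  codegen.gen = add(-5, -5) = -10
  gamma.gen = max2(-10, -5) = -5

Second demand — change propagation:
  utils.gen: re-runs because fold.txt 1->0; new result 6.
  patch.gen: re-runs because utils.gen 5->6; new result -6.
  render.gen: re-runs because utils.gen 5->6; new result -6.
  codegen.gen: re-runs because patch.gen -5->-6; render.gen -5->-6; new result -12.
  gamma.gen: re-runs because codegen.gen -10->-12; patch.gen -5->-6; new result -6.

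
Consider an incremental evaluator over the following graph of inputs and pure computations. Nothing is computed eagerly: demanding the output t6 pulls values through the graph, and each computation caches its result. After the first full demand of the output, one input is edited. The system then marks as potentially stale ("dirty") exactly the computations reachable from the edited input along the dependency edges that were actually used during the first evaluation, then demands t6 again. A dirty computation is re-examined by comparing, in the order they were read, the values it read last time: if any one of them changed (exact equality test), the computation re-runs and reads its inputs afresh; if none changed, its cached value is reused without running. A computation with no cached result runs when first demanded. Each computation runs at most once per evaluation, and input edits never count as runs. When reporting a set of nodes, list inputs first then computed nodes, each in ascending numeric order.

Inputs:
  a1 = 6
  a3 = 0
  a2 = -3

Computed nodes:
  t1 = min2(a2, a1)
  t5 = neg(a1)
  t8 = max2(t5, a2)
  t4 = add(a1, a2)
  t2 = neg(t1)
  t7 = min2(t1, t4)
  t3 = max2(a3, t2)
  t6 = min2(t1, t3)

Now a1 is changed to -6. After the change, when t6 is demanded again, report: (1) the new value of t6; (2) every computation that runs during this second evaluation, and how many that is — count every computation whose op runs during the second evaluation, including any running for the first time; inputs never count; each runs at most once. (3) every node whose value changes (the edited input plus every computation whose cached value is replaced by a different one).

Initial pass — values computed on the first demand:
  t1 = min2(-3, 6) = -3
  t2 = neg(-3) = 3
  t3 = max2(0, 3) = 3
  t6 = min2(-3, 3) = -3

Second demand — change propagation:
  t1: re-runs because a1 6->-6; new result -6.
  t2: re-runs because t1 -3->-6; new result 6.
  t3: re-runs because t2 3->6; new result 6.
  t6: re-runs because t1 -3->-6; t3 3->6; new result -6.

t6 now evaluates to -6.
Run set: t1, t2, t3, t6 (4 run).
Changed values: a1, t1, t2, t3, t6.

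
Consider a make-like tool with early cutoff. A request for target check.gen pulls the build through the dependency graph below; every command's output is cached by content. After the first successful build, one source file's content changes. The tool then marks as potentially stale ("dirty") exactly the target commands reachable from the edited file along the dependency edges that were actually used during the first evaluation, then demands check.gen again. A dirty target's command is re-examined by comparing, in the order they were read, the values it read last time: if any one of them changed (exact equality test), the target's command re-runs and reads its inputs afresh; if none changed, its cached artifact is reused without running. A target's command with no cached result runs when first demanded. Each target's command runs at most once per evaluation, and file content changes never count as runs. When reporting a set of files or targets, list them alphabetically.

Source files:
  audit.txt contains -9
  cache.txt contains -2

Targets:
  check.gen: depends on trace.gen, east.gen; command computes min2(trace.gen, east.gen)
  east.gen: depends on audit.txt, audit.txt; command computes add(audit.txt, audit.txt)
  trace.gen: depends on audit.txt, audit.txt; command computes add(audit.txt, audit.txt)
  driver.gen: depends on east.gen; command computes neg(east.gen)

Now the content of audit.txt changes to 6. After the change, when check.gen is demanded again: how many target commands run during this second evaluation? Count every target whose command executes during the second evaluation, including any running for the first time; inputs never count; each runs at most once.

3 target commands run: check.gen, east.gen, trace.gen.

First demand of the output computes:
  east.gen = add(-9, -9) = -18
  trace.gen = add(-9, -9) = -18
  check.gen = min2(-18, -18) = -18

After the edit, cleaning proceeds:
  east.gen: a read changed (audit.txt -9->6; audit.txt -9->6) — executes, giving 12.
  trace.gen: a read changed (audit.txt -9->6; audit.txt -9->6) — executes, giving 12.
  check.gen: a read changed (trace.gen -18->12; east.gen -18->12) — executes, giving 12.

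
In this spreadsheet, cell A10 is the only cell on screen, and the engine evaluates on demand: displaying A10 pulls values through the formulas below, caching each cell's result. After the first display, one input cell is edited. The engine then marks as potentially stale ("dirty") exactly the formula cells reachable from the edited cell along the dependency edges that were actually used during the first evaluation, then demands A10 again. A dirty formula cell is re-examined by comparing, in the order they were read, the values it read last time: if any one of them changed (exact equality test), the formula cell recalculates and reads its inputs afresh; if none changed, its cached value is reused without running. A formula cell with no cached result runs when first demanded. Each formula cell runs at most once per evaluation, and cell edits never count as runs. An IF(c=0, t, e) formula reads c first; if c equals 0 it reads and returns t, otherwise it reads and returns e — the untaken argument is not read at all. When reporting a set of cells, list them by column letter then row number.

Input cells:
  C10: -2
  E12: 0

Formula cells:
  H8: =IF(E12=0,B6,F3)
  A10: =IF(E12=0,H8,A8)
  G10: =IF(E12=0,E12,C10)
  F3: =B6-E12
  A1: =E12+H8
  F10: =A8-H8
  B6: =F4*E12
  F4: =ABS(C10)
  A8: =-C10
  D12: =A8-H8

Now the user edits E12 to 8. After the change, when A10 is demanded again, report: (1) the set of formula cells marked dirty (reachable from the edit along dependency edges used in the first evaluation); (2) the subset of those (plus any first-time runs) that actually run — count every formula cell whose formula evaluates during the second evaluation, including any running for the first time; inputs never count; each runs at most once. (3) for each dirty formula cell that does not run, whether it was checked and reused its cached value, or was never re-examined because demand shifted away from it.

Initial pass — values computed on the first demand:
  F4 = ABS(-2) = 2
  B6 = 2 * 0 = 0
  H8 = IF(E12=0: E12=0 -> then branch B6) = 0
  A10 = IF(E12=0: E12=0 -> then branch H8) = 0

Second demand — change propagation:
  A8: newly demanded (no cache) — executes and yields 2.
  B6: dirty yet unreached — the second evaluation never asks for it.
  H8: dirty yet unreached — the second evaluation never asks for it.
  A10: re-runs because E12 0->8; new result 2.

The important point: the flipped condition redirects demand; B6, H8 are left stale, never re-checked.

Dirty set: A10, B6, H8.
Run set: A8, A10 (2 run).
Left stale — demand moved off them: B6, H8.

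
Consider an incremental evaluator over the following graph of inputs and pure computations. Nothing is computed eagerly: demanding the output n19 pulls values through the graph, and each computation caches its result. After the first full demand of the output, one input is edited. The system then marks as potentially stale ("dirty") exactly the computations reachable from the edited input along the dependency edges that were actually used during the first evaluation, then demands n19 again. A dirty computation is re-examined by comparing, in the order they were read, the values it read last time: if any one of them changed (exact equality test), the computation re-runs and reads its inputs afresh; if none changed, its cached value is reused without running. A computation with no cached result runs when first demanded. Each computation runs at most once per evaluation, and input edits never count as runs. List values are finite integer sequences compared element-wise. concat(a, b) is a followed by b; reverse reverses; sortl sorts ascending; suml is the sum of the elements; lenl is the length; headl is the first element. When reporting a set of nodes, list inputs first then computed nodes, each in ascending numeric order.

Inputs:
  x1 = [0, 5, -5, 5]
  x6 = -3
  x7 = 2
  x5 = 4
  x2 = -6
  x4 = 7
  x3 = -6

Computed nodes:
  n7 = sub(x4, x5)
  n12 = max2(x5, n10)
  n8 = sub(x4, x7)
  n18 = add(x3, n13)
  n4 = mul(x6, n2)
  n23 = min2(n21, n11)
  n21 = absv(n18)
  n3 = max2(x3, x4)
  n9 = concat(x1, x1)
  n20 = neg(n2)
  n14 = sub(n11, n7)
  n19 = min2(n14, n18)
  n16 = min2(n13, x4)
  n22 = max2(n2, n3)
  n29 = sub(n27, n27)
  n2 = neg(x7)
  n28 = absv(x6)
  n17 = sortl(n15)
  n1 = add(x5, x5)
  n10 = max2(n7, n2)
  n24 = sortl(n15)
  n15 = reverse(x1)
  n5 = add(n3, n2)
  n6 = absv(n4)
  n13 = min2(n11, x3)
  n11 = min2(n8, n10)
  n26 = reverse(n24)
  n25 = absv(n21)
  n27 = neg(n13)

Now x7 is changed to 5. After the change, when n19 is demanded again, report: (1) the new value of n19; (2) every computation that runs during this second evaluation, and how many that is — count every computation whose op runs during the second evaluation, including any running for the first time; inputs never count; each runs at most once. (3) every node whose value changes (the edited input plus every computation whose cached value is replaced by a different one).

n19 now evaluates to -12.
Run set: n2, n8, n10, n11, n13, n14, n19 (7 run).
Changed values: x7, n2, n8, n11, n14.
The important point: at n18 every value read last time is unchanged, so the dirty flag clears without a run.

Initial pass — values computed on the first demand:
  n2 = neg(2) = -2
  n7 = sub(7, 4) = 3
  n8 = sub(7, 2) = 5
  n10 = max2(3, -2) = 3
  n11 = min2(5, 3) = 3
  n13 = min2(3, -6) = -6
  n14 = sub(3, 3) = 0
  n18 = add(-6, -6) = -12
  n19 = min2(0, -12) = -12

Second demand — change propagation:
  n2: re-runs because x7 2->5; new result -5.
  n8: re-runs because x7 2->5; new result 2.
  n10: re-runs because n2 -2->-5; new result 3 (unchanged).
  n11: re-runs because n8 5->2; new result 2.
  n13: re-runs because n11 3->2; new result -6 (unchanged).
  n14: re-runs because n11 3->2; new result -1.
  n18: re-examined; everything it read last time is the same (x3 unchanged, n13 unchanged) — cache -12 kept, no run.
  n19: re-runs because n14 0->-1; new result -12 (unchanged).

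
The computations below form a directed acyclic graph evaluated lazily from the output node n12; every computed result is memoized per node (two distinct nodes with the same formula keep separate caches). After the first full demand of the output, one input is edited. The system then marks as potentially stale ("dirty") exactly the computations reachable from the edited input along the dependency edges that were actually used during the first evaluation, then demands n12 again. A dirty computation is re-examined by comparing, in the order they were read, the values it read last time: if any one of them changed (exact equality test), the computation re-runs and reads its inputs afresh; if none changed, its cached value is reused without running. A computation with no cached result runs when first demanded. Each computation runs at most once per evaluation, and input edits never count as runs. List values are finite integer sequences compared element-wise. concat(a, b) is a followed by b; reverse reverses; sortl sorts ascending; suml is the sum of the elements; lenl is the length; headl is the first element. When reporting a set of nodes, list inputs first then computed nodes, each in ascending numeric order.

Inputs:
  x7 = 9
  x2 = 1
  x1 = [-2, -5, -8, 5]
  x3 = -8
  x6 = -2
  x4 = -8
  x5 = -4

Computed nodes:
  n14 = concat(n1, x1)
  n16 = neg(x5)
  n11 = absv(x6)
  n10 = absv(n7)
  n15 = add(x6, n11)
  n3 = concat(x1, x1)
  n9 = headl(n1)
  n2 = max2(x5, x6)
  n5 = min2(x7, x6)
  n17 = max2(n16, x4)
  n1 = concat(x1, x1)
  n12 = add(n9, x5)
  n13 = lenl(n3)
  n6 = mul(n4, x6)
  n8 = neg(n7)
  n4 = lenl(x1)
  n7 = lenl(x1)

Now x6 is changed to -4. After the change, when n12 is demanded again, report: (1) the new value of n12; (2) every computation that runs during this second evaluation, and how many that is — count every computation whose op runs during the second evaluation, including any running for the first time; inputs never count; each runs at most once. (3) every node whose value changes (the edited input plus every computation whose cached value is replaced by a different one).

Demanding n12 again yields -6.
0 computations run: none.
The nodes whose values change: x6.
Note the shortcut — x6 feeds only undemanded nodes, so no recomputation happens.

First demand of the output computes:
  n1 = concat([-2, -5, -8, 5], [-2, -5, -8, 5]) = [-2, -5, -8, 5, -2, -5, -8, 5]
  n9 = headl([-2, -5, -8, 5, -2, -5, -8, 5]) = -2
  n12 = add(-2, -4) = -6

After the edit, cleaning proceeds:
  x6 only reaches undemanded nodes; the second demand re-runs nothing.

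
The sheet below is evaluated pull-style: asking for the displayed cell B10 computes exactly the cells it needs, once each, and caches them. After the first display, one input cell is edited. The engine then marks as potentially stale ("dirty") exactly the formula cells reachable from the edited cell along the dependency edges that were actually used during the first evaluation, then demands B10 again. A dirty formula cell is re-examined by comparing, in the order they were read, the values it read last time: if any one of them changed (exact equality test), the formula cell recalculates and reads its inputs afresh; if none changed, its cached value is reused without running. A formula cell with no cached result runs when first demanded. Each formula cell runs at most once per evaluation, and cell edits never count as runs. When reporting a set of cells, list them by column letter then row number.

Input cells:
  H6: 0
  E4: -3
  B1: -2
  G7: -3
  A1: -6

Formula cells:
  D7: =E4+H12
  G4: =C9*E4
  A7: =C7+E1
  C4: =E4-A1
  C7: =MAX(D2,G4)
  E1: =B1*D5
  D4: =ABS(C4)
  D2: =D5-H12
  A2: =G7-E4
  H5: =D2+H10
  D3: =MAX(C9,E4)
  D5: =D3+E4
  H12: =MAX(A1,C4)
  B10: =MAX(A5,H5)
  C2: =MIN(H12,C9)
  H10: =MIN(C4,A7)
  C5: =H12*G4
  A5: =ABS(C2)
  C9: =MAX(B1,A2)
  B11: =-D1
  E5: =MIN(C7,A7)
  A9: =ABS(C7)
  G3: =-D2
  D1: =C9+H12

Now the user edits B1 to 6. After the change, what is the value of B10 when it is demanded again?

Demanding B10 again yields 3.

First demand of the output computes:
  A2 = -3 - -3 = 0
  C4 = -3 - -6 = 3
  C9 = MAX(-2, 0) = 0
  D3 = MAX(0, -3) = 0
  D5 = 0 + -3 = -3
  E1 = -2 * -3 = 6
  G4 = 0 * -3 = 0
  H12 = MAX(-6, 3) = 3
  C2 = MIN(3, 0) = 0
  A5 = ABS(0) = 0
  D2 = -3 - 3 = -6
  C7 = MAX(-6, 0) = 0
  A7 = 0 + 6 = 6
  H10 = MIN(3, 6) = 3
  H5 = -6 + 3 = -3
  B10 = MAX(0, -3) = 0

After the edit, cleaning proceeds:
  C9: a read changed (B1 -2->6) — executes, giving 6.
  C2: a read changed (C9 0->6) — executes, giving 3.
  A5: a read changed (C2 0->3) — executes, giving 3.
  D3: a read changed (C9 0->6) — executes, giving 6.
  D5: a read changed (D3 0->6) — executes, giving 3.
  D2: a read changed (D5 -3->3) — executes, giving 0.
  E1: a read changed (B1 -2->6; D5 -3->3) — executes, giving 18.
  G4: a read changed (C9 0->6) — executes, giving -18.
  C7: a read changed (D2 -6->0; G4 0->-18) — executes, giving 0 — identical to its old value.
  A7: a read changed (E1 6->18) — executes, giving 18.
  H10: a read changed (A7 6->18) — executes, giving 3 — identical to its old value.
  H5: a read changed (D2 -6->0) — executes, giving 3.
  B10: a read changed (A5 0->3; H5 -3->3) — executes, giving 3.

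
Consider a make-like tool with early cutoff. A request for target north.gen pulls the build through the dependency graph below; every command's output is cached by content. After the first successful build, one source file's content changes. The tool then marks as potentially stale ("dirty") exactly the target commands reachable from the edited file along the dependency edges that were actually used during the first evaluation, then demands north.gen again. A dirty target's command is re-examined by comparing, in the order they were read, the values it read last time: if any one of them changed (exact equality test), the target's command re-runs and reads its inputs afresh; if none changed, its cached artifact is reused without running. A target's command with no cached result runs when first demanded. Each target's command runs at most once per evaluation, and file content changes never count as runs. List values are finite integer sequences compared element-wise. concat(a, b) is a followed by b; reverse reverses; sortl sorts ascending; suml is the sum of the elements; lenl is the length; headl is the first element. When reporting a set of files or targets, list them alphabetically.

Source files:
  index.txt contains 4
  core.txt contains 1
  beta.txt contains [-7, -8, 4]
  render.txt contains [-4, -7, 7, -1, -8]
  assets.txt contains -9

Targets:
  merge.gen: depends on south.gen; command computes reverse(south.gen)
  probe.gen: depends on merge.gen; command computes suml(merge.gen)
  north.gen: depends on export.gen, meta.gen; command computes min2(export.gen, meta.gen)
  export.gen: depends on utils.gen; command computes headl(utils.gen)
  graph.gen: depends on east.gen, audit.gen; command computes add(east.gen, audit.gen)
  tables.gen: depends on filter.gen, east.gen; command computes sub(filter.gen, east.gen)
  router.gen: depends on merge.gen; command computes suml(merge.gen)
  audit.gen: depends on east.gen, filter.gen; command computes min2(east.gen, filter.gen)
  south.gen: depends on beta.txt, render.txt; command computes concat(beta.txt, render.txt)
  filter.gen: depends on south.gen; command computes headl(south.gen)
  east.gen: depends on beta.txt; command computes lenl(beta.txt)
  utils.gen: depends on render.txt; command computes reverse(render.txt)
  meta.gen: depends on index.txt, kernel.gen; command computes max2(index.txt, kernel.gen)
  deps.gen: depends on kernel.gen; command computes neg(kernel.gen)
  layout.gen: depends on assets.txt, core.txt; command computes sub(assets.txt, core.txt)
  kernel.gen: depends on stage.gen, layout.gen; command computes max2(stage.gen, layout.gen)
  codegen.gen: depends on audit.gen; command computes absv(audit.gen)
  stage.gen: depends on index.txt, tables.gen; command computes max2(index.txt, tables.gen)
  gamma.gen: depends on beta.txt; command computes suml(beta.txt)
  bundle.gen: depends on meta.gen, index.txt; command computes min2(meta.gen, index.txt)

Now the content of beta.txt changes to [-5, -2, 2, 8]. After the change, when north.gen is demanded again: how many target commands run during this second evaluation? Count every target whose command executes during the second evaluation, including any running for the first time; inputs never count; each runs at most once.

5 target commands run: east.gen, filter.gen, south.gen, stage.gen, tables.gen.
Note the absorption at stage.gen: it re-runs yet its value is the same, leaving the output's value untouched.

First demand of the output computes:
  east.gen = lenl([-7, -8, 4]) = 3
  layout.gen = sub(-9, 1) = -10
  south.gen = concat([-7, -8, 4], [-4, -7, 7, -1, -8]) = [-7, -8, 4, -4, -7, 7, -1, -8]
  filter.gen = headl([-7, -8, 4, -4, -7, 7, -1, -8]) = -7
  tables.gen = sub(-7, 3) = -10
  stage.gen = max2(4, -10) = 4
  kernel.gen = max2(4, -10) = 4
  meta.gen = max2(4, 4) = 4
  utils.gen = reverse([-4, -7, 7, -1, -8]) = [-8, -1, 7, -7, -4]
  export.gen = headl([-8, -1, 7, -7, -4]) = -8
  north.gen = min2(-8, 4) = -8

After the edit, cleaning proceeds:
  east.gen: a read changed (beta.txt [-7, -8, 4]->[-5, -2, 2, 8]) — executes, giving 4.
  south.gen: a read changed (beta.txt [-7, -8, 4]->[-5, -2, 2, 8]) — executes, giving [-5, -2, 2, 8, -4, -7, 7, -1, -8].
  filter.gen: a read changed (south.gen [-7, -8, 4, -4, -7, 7, -1, -8]->[-5, -2, 2, 8, -4, -7, 7, -1, -8]) — executes, giving -5.
  tables.gen: a read changed (filter.gen -7->-5; east.gen 3->4) — executes, giving -9.
  stage.gen: a read changed (tables.gen -10->-9) — executes, giving 4 — identical to its old value.
  kernel.gen: dirty, but its reads are unchanged (stage.gen unchanged, layout.gen unchanged); cached 4 stands.
  meta.gen: dirty, but its reads are unchanged (index.txt unchanged, kernel.gen unchanged); cached 4 stands.
  north.gen: dirty, but its reads are unchanged (export.gen unchanged, meta.gen unchanged); cached -8 stands.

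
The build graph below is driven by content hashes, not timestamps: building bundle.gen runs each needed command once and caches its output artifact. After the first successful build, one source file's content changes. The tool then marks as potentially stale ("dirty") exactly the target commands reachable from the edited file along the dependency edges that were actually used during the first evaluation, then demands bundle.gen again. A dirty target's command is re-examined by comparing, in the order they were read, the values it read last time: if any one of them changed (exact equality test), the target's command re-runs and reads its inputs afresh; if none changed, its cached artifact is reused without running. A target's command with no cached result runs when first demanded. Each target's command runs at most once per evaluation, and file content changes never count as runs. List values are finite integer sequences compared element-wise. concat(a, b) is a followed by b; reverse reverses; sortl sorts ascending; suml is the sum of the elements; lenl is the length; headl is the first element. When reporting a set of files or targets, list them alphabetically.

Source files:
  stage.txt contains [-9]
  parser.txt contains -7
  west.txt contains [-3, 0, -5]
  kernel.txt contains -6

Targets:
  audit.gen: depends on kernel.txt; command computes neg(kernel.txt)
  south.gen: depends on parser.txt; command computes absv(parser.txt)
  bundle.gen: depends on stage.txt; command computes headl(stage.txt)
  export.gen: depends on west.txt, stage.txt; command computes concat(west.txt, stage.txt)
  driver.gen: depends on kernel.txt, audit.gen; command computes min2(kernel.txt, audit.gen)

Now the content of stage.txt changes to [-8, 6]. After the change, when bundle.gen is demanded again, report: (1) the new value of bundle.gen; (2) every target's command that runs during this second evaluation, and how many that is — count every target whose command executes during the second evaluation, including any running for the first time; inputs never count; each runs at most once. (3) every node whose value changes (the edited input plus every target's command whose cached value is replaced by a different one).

bundle.gen now evaluates to -8.
Run set: bundle.gen (1 run).
Changed values: bundle.gen, stage.txt.

Initial pass — values computed on the first demand:
  bundle.gen = headl([-9]) = -9

Second demand — change propagation:
  bundle.gen: re-runs because stage.txt [-9]->[-8, 6]; new result -8.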